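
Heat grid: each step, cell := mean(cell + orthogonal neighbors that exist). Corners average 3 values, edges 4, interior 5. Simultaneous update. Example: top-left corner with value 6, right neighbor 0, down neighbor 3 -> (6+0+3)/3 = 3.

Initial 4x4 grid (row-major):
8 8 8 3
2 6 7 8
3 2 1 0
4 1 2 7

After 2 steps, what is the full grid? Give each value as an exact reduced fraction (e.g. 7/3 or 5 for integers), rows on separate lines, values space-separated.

After step 1:
  6 15/2 13/2 19/3
  19/4 5 6 9/2
  11/4 13/5 12/5 4
  8/3 9/4 11/4 3
After step 2:
  73/12 25/4 79/12 52/9
  37/8 517/100 122/25 125/24
  383/120 3 71/20 139/40
  23/9 77/30 13/5 13/4

Answer: 73/12 25/4 79/12 52/9
37/8 517/100 122/25 125/24
383/120 3 71/20 139/40
23/9 77/30 13/5 13/4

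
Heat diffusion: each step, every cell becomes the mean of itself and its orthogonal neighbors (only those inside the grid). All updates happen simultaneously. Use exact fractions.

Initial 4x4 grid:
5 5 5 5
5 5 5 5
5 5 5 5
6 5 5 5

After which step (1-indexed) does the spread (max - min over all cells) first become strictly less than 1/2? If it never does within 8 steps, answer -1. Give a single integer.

Step 1: max=16/3, min=5, spread=1/3
  -> spread < 1/2 first at step 1
Step 2: max=95/18, min=5, spread=5/18
Step 3: max=1121/216, min=5, spread=41/216
Step 4: max=33443/6480, min=5, spread=1043/6480
Step 5: max=997553/194400, min=5, spread=25553/194400
Step 6: max=29831459/5832000, min=90079/18000, spread=645863/5832000
Step 7: max=892441691/174960000, min=600971/120000, spread=16225973/174960000
Step 8: max=26721477983/5248800000, min=270701/54000, spread=409340783/5248800000

Answer: 1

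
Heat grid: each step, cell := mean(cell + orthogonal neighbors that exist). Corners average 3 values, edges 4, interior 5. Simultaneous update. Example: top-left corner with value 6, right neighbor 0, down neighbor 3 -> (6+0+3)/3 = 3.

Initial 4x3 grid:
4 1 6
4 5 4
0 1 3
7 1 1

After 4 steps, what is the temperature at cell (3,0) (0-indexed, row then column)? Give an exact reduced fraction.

Answer: 4171/1620

Derivation:
Step 1: cell (3,0) = 8/3
Step 2: cell (3,0) = 49/18
Step 3: cell (3,0) = 1103/432
Step 4: cell (3,0) = 4171/1620
Full grid after step 4:
  4799/1440 147029/43200 45401/12960
  14821/4800 57151/18000 137789/43200
  120389/43200 98407/36000 118889/43200
  4171/1620 215213/86400 15949/6480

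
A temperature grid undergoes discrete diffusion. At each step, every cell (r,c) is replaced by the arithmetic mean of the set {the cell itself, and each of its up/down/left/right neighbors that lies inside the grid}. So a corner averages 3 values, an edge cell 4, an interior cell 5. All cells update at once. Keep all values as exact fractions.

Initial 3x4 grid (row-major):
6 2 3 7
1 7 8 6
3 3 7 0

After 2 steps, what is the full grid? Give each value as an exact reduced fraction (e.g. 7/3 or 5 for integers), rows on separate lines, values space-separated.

Answer: 47/12 167/40 631/120 187/36
827/240 483/100 503/100 1267/240
139/36 481/120 601/120 169/36

Derivation:
After step 1:
  3 9/2 5 16/3
  17/4 21/5 31/5 21/4
  7/3 5 9/2 13/3
After step 2:
  47/12 167/40 631/120 187/36
  827/240 483/100 503/100 1267/240
  139/36 481/120 601/120 169/36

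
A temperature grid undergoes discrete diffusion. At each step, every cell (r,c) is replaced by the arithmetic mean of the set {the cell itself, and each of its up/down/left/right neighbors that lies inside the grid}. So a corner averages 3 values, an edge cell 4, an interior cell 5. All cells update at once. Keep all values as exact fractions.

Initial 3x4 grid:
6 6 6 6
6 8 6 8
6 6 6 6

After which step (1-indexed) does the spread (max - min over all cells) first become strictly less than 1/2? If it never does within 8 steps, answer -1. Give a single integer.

Step 1: max=34/5, min=6, spread=4/5
Step 2: max=799/120, min=249/40, spread=13/30
  -> spread < 1/2 first at step 2
Step 3: max=3517/540, min=1127/180, spread=34/135
Step 4: max=2805223/432000, min=906881/144000, spread=4229/21600
Step 5: max=25112693/3888000, min=8194771/1296000, spread=26419/194400
Step 6: max=10028952223/1555200000, min=3283960841/518400000, spread=1770697/15552000
Step 7: max=90055100393/13996800000, min=29620261231/4665600000, spread=11943167/139968000
Step 8: max=35989893278263/5598720000000, min=11858973695921/1866240000000, spread=825944381/11197440000

Answer: 2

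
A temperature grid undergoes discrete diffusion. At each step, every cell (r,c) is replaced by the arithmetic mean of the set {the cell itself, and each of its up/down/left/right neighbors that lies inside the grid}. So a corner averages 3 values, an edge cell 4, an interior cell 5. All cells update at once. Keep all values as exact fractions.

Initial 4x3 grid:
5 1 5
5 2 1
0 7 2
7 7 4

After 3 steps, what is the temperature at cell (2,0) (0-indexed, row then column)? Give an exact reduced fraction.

Step 1: cell (2,0) = 19/4
Step 2: cell (2,0) = 961/240
Step 3: cell (2,0) = 30853/7200
Full grid after step 3:
  1813/540 4889/1600 6257/2160
  25333/7200 851/250 5477/1800
  30853/7200 1957/500 13789/3600
  2509/540 22667/4800 9281/2160

Answer: 30853/7200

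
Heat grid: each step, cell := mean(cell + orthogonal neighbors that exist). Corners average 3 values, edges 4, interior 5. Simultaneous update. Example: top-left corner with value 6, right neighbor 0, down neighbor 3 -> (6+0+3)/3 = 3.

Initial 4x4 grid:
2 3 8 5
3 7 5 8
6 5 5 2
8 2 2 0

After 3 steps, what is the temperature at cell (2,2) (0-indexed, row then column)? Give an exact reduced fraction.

Answer: 24407/6000

Derivation:
Step 1: cell (2,2) = 19/5
Step 2: cell (2,2) = 107/25
Step 3: cell (2,2) = 24407/6000
Full grid after step 3:
  9181/2160 35167/7200 2537/480 173/30
  1046/225 28219/6000 1301/250 2383/480
  1072/225 2801/600 24407/6000 28409/7200
  1031/216 15097/3600 12457/3600 6353/2160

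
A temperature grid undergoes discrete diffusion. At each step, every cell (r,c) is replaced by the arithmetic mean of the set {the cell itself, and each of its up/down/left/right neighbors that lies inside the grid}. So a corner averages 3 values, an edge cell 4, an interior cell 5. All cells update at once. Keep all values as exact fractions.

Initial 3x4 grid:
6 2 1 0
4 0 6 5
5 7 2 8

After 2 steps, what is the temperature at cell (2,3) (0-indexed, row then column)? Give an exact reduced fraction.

Answer: 31/6

Derivation:
Step 1: cell (2,3) = 5
Step 2: cell (2,3) = 31/6
Full grid after step 2:
  10/3 123/40 93/40 3
  1013/240 161/50 387/100 291/80
  151/36 1103/240 341/80 31/6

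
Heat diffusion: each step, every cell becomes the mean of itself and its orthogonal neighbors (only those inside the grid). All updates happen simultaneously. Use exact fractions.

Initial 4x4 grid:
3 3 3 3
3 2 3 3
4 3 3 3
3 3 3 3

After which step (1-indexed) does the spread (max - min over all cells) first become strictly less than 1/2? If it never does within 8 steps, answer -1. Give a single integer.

Answer: 2

Derivation:
Step 1: max=10/3, min=11/4, spread=7/12
Step 2: max=115/36, min=287/100, spread=73/225
  -> spread < 1/2 first at step 2
Step 3: max=1357/432, min=6937/2400, spread=5417/21600
Step 4: max=200963/64800, min=4671/1600, spread=943/5184
Step 5: max=5973737/1944000, min=6334609/2160000, spread=2725889/19440000
Step 6: max=178136459/58320000, min=21157829/7200000, spread=67580441/583200000
Step 7: max=1063660693/349920000, min=572620307/194400000, spread=82360351/874800000
Step 8: max=159004244723/52488000000, min=17206121009/5832000000, spread=2074577821/26244000000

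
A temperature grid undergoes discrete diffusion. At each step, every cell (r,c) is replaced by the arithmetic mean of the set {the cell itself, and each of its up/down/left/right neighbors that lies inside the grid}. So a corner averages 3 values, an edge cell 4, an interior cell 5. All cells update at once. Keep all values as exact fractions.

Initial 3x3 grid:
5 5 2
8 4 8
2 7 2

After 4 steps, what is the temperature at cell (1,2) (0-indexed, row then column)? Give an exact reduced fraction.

Step 1: cell (1,2) = 4
Step 2: cell (1,2) = 79/15
Step 3: cell (1,2) = 16787/3600
Step 4: cell (1,2) = 538307/108000
Full grid after step 4:
  8053/1600 366413/72000 51989/10800
  4498081/864000 881261/180000 538307/108000
  324709/64800 4394081/864000 625793/129600

Answer: 538307/108000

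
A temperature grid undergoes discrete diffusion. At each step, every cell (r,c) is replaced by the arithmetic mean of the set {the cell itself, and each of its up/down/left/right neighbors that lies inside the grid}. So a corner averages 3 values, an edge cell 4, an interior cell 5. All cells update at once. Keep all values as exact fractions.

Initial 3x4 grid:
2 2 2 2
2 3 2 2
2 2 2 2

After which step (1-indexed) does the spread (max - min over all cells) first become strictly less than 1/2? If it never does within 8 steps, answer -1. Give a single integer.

Answer: 1

Derivation:
Step 1: max=9/4, min=2, spread=1/4
  -> spread < 1/2 first at step 1
Step 2: max=223/100, min=2, spread=23/100
Step 3: max=10411/4800, min=813/400, spread=131/960
Step 4: max=92951/43200, min=14791/7200, spread=841/8640
Step 5: max=37102051/17280000, min=2973373/1440000, spread=56863/691200
Step 6: max=332574341/155520000, min=26909543/12960000, spread=386393/6220800
Step 7: max=132809723131/62208000000, min=10788358813/5184000000, spread=26795339/497664000
Step 8: max=7948775714129/3732480000000, min=649166149667/311040000000, spread=254051069/5971968000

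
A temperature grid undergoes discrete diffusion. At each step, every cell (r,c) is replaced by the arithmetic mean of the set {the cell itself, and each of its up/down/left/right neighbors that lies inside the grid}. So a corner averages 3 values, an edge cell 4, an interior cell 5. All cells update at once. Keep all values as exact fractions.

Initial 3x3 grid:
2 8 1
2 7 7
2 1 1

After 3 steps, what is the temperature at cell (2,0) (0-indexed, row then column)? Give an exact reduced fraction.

Answer: 329/108

Derivation:
Step 1: cell (2,0) = 5/3
Step 2: cell (2,0) = 23/9
Step 3: cell (2,0) = 329/108
Full grid after step 3:
  581/144 6169/1440 983/216
  9973/2880 781/200 2897/720
  329/108 9223/2880 57/16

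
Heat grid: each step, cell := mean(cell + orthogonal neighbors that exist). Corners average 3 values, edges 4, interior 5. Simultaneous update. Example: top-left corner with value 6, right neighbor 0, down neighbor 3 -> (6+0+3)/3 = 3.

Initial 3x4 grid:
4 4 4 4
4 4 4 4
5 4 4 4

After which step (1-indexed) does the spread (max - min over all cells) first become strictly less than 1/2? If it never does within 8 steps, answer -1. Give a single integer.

Step 1: max=13/3, min=4, spread=1/3
  -> spread < 1/2 first at step 1
Step 2: max=77/18, min=4, spread=5/18
Step 3: max=905/216, min=4, spread=41/216
Step 4: max=107897/25920, min=4, spread=4217/25920
Step 5: max=6429949/1555200, min=28879/7200, spread=38417/311040
Step 6: max=384448211/93312000, min=578597/144000, spread=1903471/18662400
Step 7: max=22995869089/5598720000, min=17395759/4320000, spread=18038617/223948800
Step 8: max=1376960982851/335923200000, min=1568126759/388800000, spread=883978523/13436928000

Answer: 1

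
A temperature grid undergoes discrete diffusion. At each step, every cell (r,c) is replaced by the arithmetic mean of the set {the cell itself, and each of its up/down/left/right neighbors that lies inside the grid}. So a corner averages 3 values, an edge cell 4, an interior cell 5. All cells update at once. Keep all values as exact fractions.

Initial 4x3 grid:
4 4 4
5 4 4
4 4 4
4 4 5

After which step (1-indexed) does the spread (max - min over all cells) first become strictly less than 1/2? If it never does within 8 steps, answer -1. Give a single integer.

Answer: 1

Derivation:
Step 1: max=13/3, min=4, spread=1/3
  -> spread < 1/2 first at step 1
Step 2: max=77/18, min=4, spread=5/18
Step 3: max=4531/1080, min=2939/720, spread=49/432
Step 4: max=542869/129600, min=88369/21600, spread=2531/25920
Step 5: max=216473089/51840000, min=889391/216000, spread=3019249/51840000
Step 6: max=216236711/51840000, min=80159051/19440000, spread=297509/6220800
Step 7: max=777652799209/186624000000, min=1205085521/291600000, spread=6398065769/186624000000
Step 8: max=2332225464773/559872000000, min=48245378951/11664000000, spread=131578201/4478976000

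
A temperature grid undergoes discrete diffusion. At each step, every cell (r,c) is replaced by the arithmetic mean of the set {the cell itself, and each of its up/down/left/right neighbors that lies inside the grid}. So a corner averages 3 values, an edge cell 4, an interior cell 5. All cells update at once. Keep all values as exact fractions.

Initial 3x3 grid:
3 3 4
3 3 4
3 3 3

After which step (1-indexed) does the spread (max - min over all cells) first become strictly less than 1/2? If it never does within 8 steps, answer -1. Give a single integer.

Answer: 2

Derivation:
Step 1: max=11/3, min=3, spread=2/3
Step 2: max=125/36, min=3, spread=17/36
  -> spread < 1/2 first at step 2
Step 3: max=7327/2160, min=551/180, spread=143/432
Step 4: max=431549/129600, min=8363/2700, spread=1205/5184
Step 5: max=25627303/7776000, min=225541/72000, spread=10151/62208
Step 6: max=1525349141/466560000, min=61329209/19440000, spread=85517/746496
Step 7: max=91053190927/27993600000, min=7400153671/2332800000, spread=720431/8957952
Step 8: max=5442462194669/1679616000000, min=18568161863/5832000000, spread=6069221/107495424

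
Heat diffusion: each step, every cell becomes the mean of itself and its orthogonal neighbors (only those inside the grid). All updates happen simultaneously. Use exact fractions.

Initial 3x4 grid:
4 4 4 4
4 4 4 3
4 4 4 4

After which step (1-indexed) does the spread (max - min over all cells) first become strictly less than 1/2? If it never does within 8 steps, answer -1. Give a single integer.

Answer: 1

Derivation:
Step 1: max=4, min=11/3, spread=1/3
  -> spread < 1/2 first at step 1
Step 2: max=4, min=893/240, spread=67/240
Step 3: max=4, min=8203/2160, spread=437/2160
Step 4: max=3991/1000, min=3298469/864000, spread=29951/172800
Step 5: max=13421/3375, min=29888179/7776000, spread=206761/1555200
Step 6: max=21434329/5400000, min=11985404429/3110400000, spread=14430763/124416000
Step 7: max=1710347273/432000000, min=721388258311/186624000000, spread=139854109/1492992000
Step 8: max=153668771023/38880000000, min=43367288109749/11197440000000, spread=7114543559/89579520000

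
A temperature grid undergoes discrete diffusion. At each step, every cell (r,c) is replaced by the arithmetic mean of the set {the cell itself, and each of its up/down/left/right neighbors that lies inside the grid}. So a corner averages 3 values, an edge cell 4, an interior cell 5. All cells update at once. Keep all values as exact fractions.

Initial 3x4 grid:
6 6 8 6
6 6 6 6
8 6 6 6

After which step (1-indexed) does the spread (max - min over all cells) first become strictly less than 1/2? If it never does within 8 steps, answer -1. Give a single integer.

Answer: 3

Derivation:
Step 1: max=20/3, min=6, spread=2/3
Step 2: max=59/9, min=6, spread=5/9
Step 3: max=3451/540, min=2219/360, spread=49/216
  -> spread < 1/2 first at step 3
Step 4: max=413269/64800, min=66769/10800, spread=2531/12960
Step 5: max=164633089/25920000, min=673391/108000, spread=3019249/25920000
Step 6: max=164396711/25920000, min=60719051/9720000, spread=297509/3110400
Step 7: max=591028799209/93312000000, min=913485521/145800000, spread=6398065769/93312000000
Step 8: max=1772353464773/279936000000, min=36581378951/5832000000, spread=131578201/2239488000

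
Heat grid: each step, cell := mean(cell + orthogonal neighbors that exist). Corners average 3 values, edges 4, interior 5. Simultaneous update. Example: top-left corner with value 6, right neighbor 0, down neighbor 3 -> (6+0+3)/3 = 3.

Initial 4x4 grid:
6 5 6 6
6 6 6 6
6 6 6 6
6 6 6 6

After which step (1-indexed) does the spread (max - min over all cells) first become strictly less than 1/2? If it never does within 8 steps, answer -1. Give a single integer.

Answer: 1

Derivation:
Step 1: max=6, min=17/3, spread=1/3
  -> spread < 1/2 first at step 1
Step 2: max=6, min=689/120, spread=31/120
Step 3: max=6, min=6269/1080, spread=211/1080
Step 4: max=6, min=631157/108000, spread=16843/108000
Step 5: max=53921/9000, min=5693357/972000, spread=130111/972000
Step 6: max=3232841/540000, min=171317633/29160000, spread=3255781/29160000
Step 7: max=3228893/540000, min=5148446309/874800000, spread=82360351/874800000
Step 8: max=580693559/97200000, min=154712683109/26244000000, spread=2074577821/26244000000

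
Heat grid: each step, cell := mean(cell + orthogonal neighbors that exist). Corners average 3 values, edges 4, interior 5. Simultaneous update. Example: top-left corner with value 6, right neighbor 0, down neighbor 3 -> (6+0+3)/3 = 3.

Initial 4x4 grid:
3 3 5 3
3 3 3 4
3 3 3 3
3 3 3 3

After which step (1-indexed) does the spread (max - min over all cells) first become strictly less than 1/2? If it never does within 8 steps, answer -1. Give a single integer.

Answer: 4

Derivation:
Step 1: max=4, min=3, spread=1
Step 2: max=73/20, min=3, spread=13/20
Step 3: max=1291/360, min=3, spread=211/360
Step 4: max=37441/10800, min=3, spread=5041/10800
  -> spread < 1/2 first at step 4
Step 5: max=1110643/324000, min=9079/3000, spread=130111/324000
Step 6: max=32802367/9720000, min=547159/180000, spread=3255781/9720000
Step 7: max=975153691/291600000, min=551107/180000, spread=82360351/291600000
Step 8: max=28995316891/8748000000, min=99706441/32400000, spread=2074577821/8748000000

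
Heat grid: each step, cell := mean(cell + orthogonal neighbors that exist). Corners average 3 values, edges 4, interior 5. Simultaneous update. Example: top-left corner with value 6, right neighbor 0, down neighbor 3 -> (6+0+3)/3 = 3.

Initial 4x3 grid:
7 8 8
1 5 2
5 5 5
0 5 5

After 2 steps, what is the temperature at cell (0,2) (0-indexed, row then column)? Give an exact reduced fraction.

Step 1: cell (0,2) = 6
Step 2: cell (0,2) = 6
Full grid after step 2:
  101/18 169/30 6
  1007/240 257/50 389/80
  187/48 399/100 77/16
  59/18 205/48 13/3

Answer: 6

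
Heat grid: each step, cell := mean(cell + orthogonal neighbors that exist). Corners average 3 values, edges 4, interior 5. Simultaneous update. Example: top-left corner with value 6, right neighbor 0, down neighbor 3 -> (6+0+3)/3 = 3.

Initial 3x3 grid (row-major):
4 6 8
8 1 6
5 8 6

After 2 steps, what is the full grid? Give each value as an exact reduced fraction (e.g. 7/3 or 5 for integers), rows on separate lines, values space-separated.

After step 1:
  6 19/4 20/3
  9/2 29/5 21/4
  7 5 20/3
After step 2:
  61/12 1393/240 50/9
  233/40 253/50 1463/240
  11/2 367/60 203/36

Answer: 61/12 1393/240 50/9
233/40 253/50 1463/240
11/2 367/60 203/36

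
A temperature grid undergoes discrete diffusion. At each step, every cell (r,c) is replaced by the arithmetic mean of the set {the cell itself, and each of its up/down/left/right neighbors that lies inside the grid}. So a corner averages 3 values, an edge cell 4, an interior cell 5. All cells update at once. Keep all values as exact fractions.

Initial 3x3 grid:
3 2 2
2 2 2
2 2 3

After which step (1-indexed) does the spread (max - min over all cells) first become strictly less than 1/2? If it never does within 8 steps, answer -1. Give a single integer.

Step 1: max=7/3, min=2, spread=1/3
  -> spread < 1/2 first at step 1
Step 2: max=41/18, min=103/48, spread=19/144
Step 3: max=6329/2880, min=155/72, spread=43/960
Step 4: max=28447/12960, min=375703/172800, spread=10771/518400
Step 5: max=22657241/10368000, min=564283/259200, spread=85921/10368000
Step 6: max=101892703/46656000, min=1356243127/622080000, spread=6978739/1866240000
Step 7: max=81464400569/37324800000, min=8479255007/3888000000, spread=317762509/186624000000
Step 8: max=509073062929/233280000000, min=4885356105943/2239488000000, spread=8726490877/11197440000000

Answer: 1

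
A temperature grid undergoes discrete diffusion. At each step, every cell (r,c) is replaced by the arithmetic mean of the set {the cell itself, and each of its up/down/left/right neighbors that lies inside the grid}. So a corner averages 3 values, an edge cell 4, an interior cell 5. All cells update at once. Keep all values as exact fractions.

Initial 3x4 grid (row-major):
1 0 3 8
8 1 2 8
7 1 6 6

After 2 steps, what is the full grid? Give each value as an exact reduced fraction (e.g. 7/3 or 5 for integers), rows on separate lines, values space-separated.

After step 1:
  3 5/4 13/4 19/3
  17/4 12/5 4 6
  16/3 15/4 15/4 20/3
After step 2:
  17/6 99/40 89/24 187/36
  899/240 313/100 97/25 23/4
  40/9 457/120 109/24 197/36

Answer: 17/6 99/40 89/24 187/36
899/240 313/100 97/25 23/4
40/9 457/120 109/24 197/36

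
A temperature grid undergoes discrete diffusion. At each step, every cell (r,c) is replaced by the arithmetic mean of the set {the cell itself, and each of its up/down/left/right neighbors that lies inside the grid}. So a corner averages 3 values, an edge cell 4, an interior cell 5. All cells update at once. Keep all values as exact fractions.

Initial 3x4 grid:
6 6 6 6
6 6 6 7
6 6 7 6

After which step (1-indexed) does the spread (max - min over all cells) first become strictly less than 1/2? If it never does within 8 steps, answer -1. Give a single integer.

Step 1: max=20/3, min=6, spread=2/3
Step 2: max=513/80, min=6, spread=33/80
  -> spread < 1/2 first at step 2
Step 3: max=13819/2160, min=6, spread=859/2160
Step 4: max=819203/129600, min=10879/1800, spread=7183/25920
Step 5: max=48995077/7776000, min=654211/108000, spread=378377/1555200
Step 6: max=2925021623/466560000, min=6569789/1080000, spread=3474911/18662400
Step 7: max=175044400357/27993600000, min=592653989/97200000, spread=174402061/1119744000
Step 8: max=10474980566063/1679616000000, min=71295816727/11664000000, spread=1667063659/13436928000

Answer: 2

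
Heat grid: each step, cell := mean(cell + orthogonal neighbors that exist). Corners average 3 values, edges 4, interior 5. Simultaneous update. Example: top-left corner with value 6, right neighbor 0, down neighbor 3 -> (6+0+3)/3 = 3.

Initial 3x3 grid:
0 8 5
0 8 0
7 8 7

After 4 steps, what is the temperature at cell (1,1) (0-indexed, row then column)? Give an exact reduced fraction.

Step 1: cell (1,1) = 24/5
Step 2: cell (1,1) = 263/50
Step 3: cell (1,1) = 4787/1000
Step 4: cell (1,1) = 98863/20000
Full grid after step 4:
  143549/32400 433423/96000 621571/129600
  4001557/864000 98863/20000 1080233/216000
  72919/14400 82883/16000 38647/7200

Answer: 98863/20000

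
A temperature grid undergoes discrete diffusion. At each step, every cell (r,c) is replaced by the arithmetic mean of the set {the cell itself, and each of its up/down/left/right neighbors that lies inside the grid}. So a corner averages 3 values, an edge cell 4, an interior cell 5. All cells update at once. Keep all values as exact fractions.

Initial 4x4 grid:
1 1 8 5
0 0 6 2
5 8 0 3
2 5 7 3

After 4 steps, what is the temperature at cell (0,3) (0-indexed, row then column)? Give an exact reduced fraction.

Answer: 8563/2160

Derivation:
Step 1: cell (0,3) = 5
Step 2: cell (0,3) = 14/3
Step 3: cell (0,3) = 1457/360
Step 4: cell (0,3) = 8563/2160
Full grid after step 4:
  159613/64800 323411/108000 127729/36000 8563/2160
  610777/216000 557191/180000 111389/30000 11347/3000
  241931/72000 4457/1200 667613/180000 10429/2700
  42419/10800 94517/24000 34901/8640 245471/64800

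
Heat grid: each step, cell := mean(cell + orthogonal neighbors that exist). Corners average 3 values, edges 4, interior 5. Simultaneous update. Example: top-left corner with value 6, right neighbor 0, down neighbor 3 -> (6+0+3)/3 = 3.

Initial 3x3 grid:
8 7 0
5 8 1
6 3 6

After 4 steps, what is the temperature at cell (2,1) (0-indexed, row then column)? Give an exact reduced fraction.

Step 1: cell (2,1) = 23/4
Step 2: cell (2,1) = 371/80
Step 3: cell (2,1) = 7999/1600
Step 4: cell (2,1) = 1397459/288000
Full grid after step 4:
  360403/64800 4314377/864000 296953/64800
  4690877/864000 226703/45000 1267459/288000
  349003/64800 1397459/288000 291953/64800

Answer: 1397459/288000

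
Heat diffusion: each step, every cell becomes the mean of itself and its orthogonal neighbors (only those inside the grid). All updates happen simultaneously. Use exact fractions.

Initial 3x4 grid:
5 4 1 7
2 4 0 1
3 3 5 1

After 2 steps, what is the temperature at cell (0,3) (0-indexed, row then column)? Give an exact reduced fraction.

Answer: 11/4

Derivation:
Step 1: cell (0,3) = 3
Step 2: cell (0,3) = 11/4
Full grid after step 2:
  32/9 383/120 117/40 11/4
  373/120 311/100 123/50 587/240
  119/36 169/60 79/30 41/18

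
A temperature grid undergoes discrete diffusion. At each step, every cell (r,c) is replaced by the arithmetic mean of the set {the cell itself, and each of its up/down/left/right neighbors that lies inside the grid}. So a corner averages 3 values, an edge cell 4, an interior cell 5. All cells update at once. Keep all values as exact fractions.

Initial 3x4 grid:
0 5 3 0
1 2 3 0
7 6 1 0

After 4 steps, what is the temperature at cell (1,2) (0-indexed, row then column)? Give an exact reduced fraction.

Answer: 780349/360000

Derivation:
Step 1: cell (1,2) = 9/5
Step 2: cell (1,2) = 56/25
Step 3: cell (1,2) = 6133/3000
Step 4: cell (1,2) = 780349/360000
Full grid after step 4:
  14731/5400 20367/8000 145883/72000 73073/43200
  1309913/432000 121603/45000 780349/360000 1394561/864000
  207397/64800 318767/108000 239887/108000 225769/129600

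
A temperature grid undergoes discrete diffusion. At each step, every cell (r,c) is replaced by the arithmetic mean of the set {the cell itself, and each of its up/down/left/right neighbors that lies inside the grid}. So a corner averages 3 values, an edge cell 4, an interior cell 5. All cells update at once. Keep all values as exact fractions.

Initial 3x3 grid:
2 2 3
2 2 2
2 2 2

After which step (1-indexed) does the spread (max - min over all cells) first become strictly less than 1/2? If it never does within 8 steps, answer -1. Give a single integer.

Step 1: max=7/3, min=2, spread=1/3
  -> spread < 1/2 first at step 1
Step 2: max=41/18, min=2, spread=5/18
Step 3: max=473/216, min=2, spread=41/216
Step 4: max=28051/12960, min=731/360, spread=347/2592
Step 5: max=1662137/777600, min=7357/3600, spread=2921/31104
Step 6: max=99140539/46656000, min=889483/432000, spread=24611/373248
Step 7: max=5917442033/2799360000, min=20096741/9720000, spread=207329/4478976
Step 8: max=353953152451/167961600000, min=1075601599/518400000, spread=1746635/53747712

Answer: 1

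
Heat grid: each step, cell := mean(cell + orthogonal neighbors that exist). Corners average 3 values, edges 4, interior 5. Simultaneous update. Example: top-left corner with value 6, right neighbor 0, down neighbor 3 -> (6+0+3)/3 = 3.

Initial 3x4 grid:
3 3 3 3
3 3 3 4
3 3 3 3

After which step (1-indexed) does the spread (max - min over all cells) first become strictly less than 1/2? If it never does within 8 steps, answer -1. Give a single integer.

Step 1: max=10/3, min=3, spread=1/3
  -> spread < 1/2 first at step 1
Step 2: max=787/240, min=3, spread=67/240
Step 3: max=6917/2160, min=3, spread=437/2160
Step 4: max=2749531/864000, min=3009/1000, spread=29951/172800
Step 5: max=24543821/7776000, min=10204/3375, spread=206761/1555200
Step 6: max=9787395571/3110400000, min=16365671/5400000, spread=14430763/124416000
Step 7: max=584979741689/186624000000, min=1313652727/432000000, spread=139854109/1492992000
Step 8: max=35014791890251/11197440000000, min=118491228977/38880000000, spread=7114543559/89579520000

Answer: 1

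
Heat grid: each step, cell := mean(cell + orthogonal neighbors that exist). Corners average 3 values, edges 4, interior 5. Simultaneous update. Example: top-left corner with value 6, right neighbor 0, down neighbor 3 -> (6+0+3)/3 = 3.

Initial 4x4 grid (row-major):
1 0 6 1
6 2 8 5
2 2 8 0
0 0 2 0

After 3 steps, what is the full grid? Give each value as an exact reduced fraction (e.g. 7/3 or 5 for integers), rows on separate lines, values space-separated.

Answer: 5921/2160 721/225 1111/300 947/240
19547/7200 3871/1200 7731/2000 8923/2400
16459/7200 16573/6000 18571/6000 23041/7200
3823/2160 7157/3600 8633/3600 1013/432

Derivation:
After step 1:
  7/3 9/4 15/4 4
  11/4 18/5 29/5 7/2
  5/2 14/5 4 13/4
  2/3 1 5/2 2/3
After step 2:
  22/9 179/60 79/20 15/4
  671/240 86/25 413/100 331/80
  523/240 139/50 367/100 137/48
  25/18 209/120 49/24 77/36
After step 3:
  5921/2160 721/225 1111/300 947/240
  19547/7200 3871/1200 7731/2000 8923/2400
  16459/7200 16573/6000 18571/6000 23041/7200
  3823/2160 7157/3600 8633/3600 1013/432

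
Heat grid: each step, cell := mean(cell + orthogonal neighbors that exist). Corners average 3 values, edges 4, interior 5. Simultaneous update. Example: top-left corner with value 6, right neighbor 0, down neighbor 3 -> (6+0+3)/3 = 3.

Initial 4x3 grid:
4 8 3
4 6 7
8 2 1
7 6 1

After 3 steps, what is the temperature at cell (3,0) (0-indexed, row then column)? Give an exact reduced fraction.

Step 1: cell (3,0) = 7
Step 2: cell (3,0) = 65/12
Step 3: cell (3,0) = 3737/720
Full grid after step 3:
  2921/540 15137/2880 407/80
  1535/288 373/75 55/12
  831/160 5549/1200 2827/720
  3737/720 1577/360 2029/540

Answer: 3737/720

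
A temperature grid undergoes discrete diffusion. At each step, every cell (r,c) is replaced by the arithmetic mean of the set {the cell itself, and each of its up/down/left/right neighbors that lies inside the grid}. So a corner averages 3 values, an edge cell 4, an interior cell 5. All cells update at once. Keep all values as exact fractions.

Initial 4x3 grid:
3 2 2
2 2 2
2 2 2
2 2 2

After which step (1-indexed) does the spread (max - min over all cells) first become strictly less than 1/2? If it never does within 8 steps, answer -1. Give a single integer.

Answer: 1

Derivation:
Step 1: max=7/3, min=2, spread=1/3
  -> spread < 1/2 first at step 1
Step 2: max=41/18, min=2, spread=5/18
Step 3: max=473/216, min=2, spread=41/216
Step 4: max=56057/25920, min=2, spread=4217/25920
Step 5: max=3319549/1555200, min=14479/7200, spread=38417/311040
Step 6: max=197824211/93312000, min=290597/144000, spread=1903471/18662400
Step 7: max=11798429089/5598720000, min=8755759/4320000, spread=18038617/223948800
Step 8: max=705114582851/335923200000, min=790526759/388800000, spread=883978523/13436928000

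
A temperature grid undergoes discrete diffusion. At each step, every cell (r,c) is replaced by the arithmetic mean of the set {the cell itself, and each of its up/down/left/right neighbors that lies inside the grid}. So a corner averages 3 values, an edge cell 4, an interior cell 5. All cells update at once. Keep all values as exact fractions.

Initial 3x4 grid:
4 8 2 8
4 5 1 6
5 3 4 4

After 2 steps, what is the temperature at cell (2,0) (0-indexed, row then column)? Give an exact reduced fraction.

Answer: 17/4

Derivation:
Step 1: cell (2,0) = 4
Step 2: cell (2,0) = 17/4
Full grid after step 2:
  175/36 571/120 553/120 89/18
  541/120 213/50 203/50 367/80
  17/4 309/80 931/240 149/36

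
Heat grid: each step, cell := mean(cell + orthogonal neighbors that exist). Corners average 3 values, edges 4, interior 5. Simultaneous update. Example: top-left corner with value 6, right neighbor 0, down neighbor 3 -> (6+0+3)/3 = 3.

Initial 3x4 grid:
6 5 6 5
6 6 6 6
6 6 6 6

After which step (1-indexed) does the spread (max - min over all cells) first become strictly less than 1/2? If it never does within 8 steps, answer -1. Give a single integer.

Step 1: max=6, min=11/2, spread=1/2
Step 2: max=6, min=203/36, spread=13/36
  -> spread < 1/2 first at step 2
Step 3: max=1193/200, min=41143/7200, spread=361/1440
Step 4: max=32039/5400, min=745631/129600, spread=4661/25920
Step 5: max=12763379/2160000, min=37481137/6480000, spread=809/6480
Step 6: max=114604699/19440000, min=2705269601/466560000, spread=1809727/18662400
Step 7: max=857599427/145800000, min=162717152059/27993600000, spread=77677517/1119744000
Step 8: max=68524933549/11664000000, min=9775797605681/1679616000000, spread=734342603/13436928000

Answer: 2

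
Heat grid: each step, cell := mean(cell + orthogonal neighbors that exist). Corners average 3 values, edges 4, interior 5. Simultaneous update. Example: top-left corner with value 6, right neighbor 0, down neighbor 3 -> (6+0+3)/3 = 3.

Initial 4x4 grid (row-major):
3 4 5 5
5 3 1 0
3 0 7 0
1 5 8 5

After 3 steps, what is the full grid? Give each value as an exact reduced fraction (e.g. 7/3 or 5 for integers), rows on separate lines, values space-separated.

After step 1:
  4 15/4 15/4 10/3
  7/2 13/5 16/5 3/2
  9/4 18/5 16/5 3
  3 7/2 25/4 13/3
After step 2:
  15/4 141/40 421/120 103/36
  247/80 333/100 57/20 331/120
  247/80 303/100 77/20 361/120
  35/12 327/80 1037/240 163/36
After step 3:
  829/240 2117/600 1147/360 1643/540
  2651/800 6329/2000 4889/1500 1033/360
  7273/2400 3477/1000 20471/6000 1273/360
  1211/360 2871/800 6043/1440 8537/2160

Answer: 829/240 2117/600 1147/360 1643/540
2651/800 6329/2000 4889/1500 1033/360
7273/2400 3477/1000 20471/6000 1273/360
1211/360 2871/800 6043/1440 8537/2160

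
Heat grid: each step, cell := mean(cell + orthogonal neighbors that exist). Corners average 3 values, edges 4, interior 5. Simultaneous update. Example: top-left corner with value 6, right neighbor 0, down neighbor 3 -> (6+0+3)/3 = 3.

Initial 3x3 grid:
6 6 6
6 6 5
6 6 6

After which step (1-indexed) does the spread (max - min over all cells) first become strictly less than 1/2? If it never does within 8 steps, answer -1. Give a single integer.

Answer: 1

Derivation:
Step 1: max=6, min=17/3, spread=1/3
  -> spread < 1/2 first at step 1
Step 2: max=6, min=1373/240, spread=67/240
Step 3: max=1193/200, min=12523/2160, spread=1807/10800
Step 4: max=32039/5400, min=5026037/864000, spread=33401/288000
Step 5: max=3196609/540000, min=45426067/7776000, spread=3025513/38880000
Step 6: max=170044051/28800000, min=18197473133/3110400000, spread=53531/995328
Step 7: max=45864883949/7776000000, min=1093711074151/186624000000, spread=450953/11943936
Step 8: max=5497711389481/933120000000, min=65675736439397/11197440000000, spread=3799043/143327232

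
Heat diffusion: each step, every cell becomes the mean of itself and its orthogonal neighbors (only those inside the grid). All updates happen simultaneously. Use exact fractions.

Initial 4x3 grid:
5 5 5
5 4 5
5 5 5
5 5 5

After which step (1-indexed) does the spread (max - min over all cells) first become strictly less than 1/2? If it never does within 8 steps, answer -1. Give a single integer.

Step 1: max=5, min=19/4, spread=1/4
  -> spread < 1/2 first at step 1
Step 2: max=5, min=477/100, spread=23/100
Step 3: max=1987/400, min=23189/4800, spread=131/960
Step 4: max=35609/7200, min=209449/43200, spread=841/8640
Step 5: max=7106627/1440000, min=83857949/17280000, spread=56863/691200
Step 6: max=63810457/12960000, min=756065659/155520000, spread=386393/6220800
Step 7: max=25499641187/5184000000, min=302646276869/62208000000, spread=26795339/497664000
Step 8: max=1528113850333/311040000000, min=18178584285871/3732480000000, spread=254051069/5971968000

Answer: 1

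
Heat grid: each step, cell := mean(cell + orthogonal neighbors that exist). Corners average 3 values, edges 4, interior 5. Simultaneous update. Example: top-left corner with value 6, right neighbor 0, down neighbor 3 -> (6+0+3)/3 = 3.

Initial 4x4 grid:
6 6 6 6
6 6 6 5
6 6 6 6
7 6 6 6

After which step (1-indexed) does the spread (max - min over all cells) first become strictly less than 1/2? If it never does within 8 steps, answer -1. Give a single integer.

Answer: 3

Derivation:
Step 1: max=19/3, min=17/3, spread=2/3
Step 2: max=113/18, min=689/120, spread=193/360
Step 3: max=1337/216, min=6269/1080, spread=52/135
  -> spread < 1/2 first at step 3
Step 4: max=39923/6480, min=631157/108000, spread=102679/324000
Step 5: max=5951233/972000, min=5693357/972000, spread=64469/243000
Step 6: max=177930709/29160000, min=171445613/29160000, spread=810637/3645000
Step 7: max=1063803023/174960000, min=5155524899/874800000, spread=20436277/109350000
Step 8: max=31834930169/5248800000, min=155053369109/26244000000, spread=515160217/3280500000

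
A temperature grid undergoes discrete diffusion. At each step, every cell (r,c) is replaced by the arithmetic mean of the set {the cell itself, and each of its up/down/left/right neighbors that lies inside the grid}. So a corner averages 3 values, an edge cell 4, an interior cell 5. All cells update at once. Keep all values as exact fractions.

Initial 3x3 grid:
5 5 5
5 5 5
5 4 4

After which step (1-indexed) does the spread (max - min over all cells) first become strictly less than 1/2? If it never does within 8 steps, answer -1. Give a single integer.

Answer: 2

Derivation:
Step 1: max=5, min=13/3, spread=2/3
Step 2: max=5, min=163/36, spread=17/36
  -> spread < 1/2 first at step 2
Step 3: max=889/180, min=9953/2160, spread=143/432
Step 4: max=13237/2700, min=605251/129600, spread=1205/5184
Step 5: max=350459/72000, min=36580697/7776000, spread=10151/62208
Step 6: max=94190791/19440000, min=2207130859/466560000, spread=85517/746496
Step 7: max=11262246329/2332800000, min=132895609073/27993600000, spread=720431/8957952
Step 8: max=28087838137/5832000000, min=7994465805331/1679616000000, spread=6069221/107495424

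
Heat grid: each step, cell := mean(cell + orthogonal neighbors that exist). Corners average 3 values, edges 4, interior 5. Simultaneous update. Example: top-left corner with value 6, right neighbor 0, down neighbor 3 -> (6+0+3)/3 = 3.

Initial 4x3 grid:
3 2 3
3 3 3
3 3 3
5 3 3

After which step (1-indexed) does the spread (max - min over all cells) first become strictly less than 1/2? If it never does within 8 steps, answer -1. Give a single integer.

Answer: 4

Derivation:
Step 1: max=11/3, min=8/3, spread=1
Step 2: max=32/9, min=653/240, spread=601/720
Step 3: max=365/108, min=6043/2160, spread=419/720
Step 4: max=214333/64800, min=367361/129600, spread=4087/8640
  -> spread < 1/2 first at step 4
Step 5: max=12618737/3888000, min=22282819/7776000, spread=65659/172800
Step 6: max=747601303/233280000, min=1350699881/466560000, spread=1926703/6220800
Step 7: max=44402422277/13996800000, min=81762627979/27993600000, spread=93896221/373248000
Step 8: max=2643620349943/839808000000, min=4941737601761/1679616000000, spread=61422773/298598400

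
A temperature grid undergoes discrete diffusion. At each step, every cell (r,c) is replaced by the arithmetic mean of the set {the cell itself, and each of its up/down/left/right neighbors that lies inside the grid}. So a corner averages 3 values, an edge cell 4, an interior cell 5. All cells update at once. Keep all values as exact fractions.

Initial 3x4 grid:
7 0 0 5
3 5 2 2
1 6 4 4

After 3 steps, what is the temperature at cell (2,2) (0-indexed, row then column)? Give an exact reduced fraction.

Answer: 3061/900

Derivation:
Step 1: cell (2,2) = 4
Step 2: cell (2,2) = 209/60
Step 3: cell (2,2) = 3061/900
Full grid after step 3:
  7007/2160 21683/7200 19163/7200 697/270
  3161/900 19489/6000 4531/1500 42521/14400
  979/270 12829/3600 3061/900 7121/2160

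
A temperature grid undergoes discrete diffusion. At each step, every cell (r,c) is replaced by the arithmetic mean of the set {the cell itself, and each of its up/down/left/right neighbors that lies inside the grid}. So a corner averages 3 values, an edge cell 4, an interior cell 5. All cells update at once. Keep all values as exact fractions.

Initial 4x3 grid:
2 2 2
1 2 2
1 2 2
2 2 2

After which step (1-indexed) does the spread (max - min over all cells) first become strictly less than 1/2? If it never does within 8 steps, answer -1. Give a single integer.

Answer: 2

Derivation:
Step 1: max=2, min=3/2, spread=1/2
Step 2: max=2, min=97/60, spread=23/60
  -> spread < 1/2 first at step 2
Step 3: max=349/180, min=3049/1800, spread=49/200
Step 4: max=5149/2700, min=46829/27000, spread=4661/27000
Step 5: max=254303/135000, min=1427693/810000, spread=157/1296
Step 6: max=5043859/2700000, min=86567587/48600000, spread=1351/15552
Step 7: max=225576367/121500000, min=2616088279/1458000000, spread=5813/93312
Step 8: max=13472780953/7290000000, min=39441311609/21870000000, spread=6253/139968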